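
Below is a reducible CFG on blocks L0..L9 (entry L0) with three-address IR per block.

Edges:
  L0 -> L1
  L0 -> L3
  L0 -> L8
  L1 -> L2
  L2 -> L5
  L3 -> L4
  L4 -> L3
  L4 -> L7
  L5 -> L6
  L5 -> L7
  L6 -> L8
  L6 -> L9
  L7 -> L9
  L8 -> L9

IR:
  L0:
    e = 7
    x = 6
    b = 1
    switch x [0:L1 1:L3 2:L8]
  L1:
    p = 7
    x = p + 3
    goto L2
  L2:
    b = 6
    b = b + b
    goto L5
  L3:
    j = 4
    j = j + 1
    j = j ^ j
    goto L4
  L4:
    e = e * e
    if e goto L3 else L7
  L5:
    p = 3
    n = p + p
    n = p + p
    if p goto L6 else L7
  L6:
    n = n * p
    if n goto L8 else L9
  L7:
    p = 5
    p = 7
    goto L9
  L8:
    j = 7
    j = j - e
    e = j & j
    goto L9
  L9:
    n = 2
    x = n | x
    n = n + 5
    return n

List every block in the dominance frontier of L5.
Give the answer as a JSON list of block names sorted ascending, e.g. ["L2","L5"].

Answer: ["L7", "L8", "L9"]

Working:
idom tree: L1←L0 L2←L1 L3←L0 L4←L3 L5←L2 L6←L5 L7←L0 L8←L0 L9←L0
Join-block Dom:
  L3: preds {L0,L4}: {L0} ∩ {L0,L3,L4} = {L0}; idom=L0
  L7: preds {L4,L5}: {L0,L3,L4} ∩ {L0,L1,L2,L5} = {L0}; idom=L0
  L8: preds {L0,L6}: {L0} ∩ {L0,L1,L2,L5,L6} = {L0}; idom=L0
  L9: preds {L6,L7,L8}: {L0,L1,L2,L5,L6} ∩ {L0,L7} ∩ {L0,L8} = {L0}; idom=L0

Frontier:
  L3←L0: walk · to L0
  L3←L4: walk L4→L3 to L0
  L7←L4: walk L4→L3 to L0
  L7←L5: walk L5→L2→L1 to L0
  L8←L0: walk · to L0
  L8←L6: walk L6→L5→L2→L1 to L0
  L9←L6: walk L6→L5→L2→L1 to L0
  L9←L7: walk L7 to L0
  L9←L8: walk L8 to L0
  L0 → ∅
  L1 → {L7,L8,L9}
  L2 → {L7,L8,L9}
  L3 → {L3,L7}
  L4 → {L3,L7}
  L5 → {L7,L8,L9}
  L6 → {L8,L9}
  L7 → {L9}
  L8 → {L9}
  L9 → ∅

DF(L5) = ["L7", "L8", "L9"]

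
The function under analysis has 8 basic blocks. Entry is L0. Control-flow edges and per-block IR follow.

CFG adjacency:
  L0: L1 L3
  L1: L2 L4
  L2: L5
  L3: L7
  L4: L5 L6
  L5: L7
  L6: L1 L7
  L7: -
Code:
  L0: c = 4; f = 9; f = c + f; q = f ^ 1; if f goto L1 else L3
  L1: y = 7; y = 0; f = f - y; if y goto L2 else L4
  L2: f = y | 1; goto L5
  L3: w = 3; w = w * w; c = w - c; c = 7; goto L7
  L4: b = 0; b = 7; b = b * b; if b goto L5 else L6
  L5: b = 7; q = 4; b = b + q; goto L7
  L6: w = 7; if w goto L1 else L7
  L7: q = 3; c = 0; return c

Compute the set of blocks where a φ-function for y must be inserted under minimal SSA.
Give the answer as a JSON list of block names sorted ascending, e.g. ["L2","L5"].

Answer: ["L1", "L7"]

Analysis:
idom tree: L1←L0 L2←L1 L3←L0 L4←L1 L5←L1 L6←L4 L7←L0
Dom∩ at merges:
  L1: preds {L0,L6}: {L0} ∩ {L0,L1,L4,L6} = {L0}; idom=L0
  L5: preds {L2,L4}: {L0,L1,L2} ∩ {L0,L1,L4} = {L0,L1}; idom=L1
  L7: preds {L3,L5,L6}: {L0,L3} ∩ {L0,L1,L5} ∩ {L0,L1,L4,L6} = {L0}; idom=L0

DF derivation:
  join L1 pred L0: · stop@L0
  join L1 pred L6: L6→L4→L1 stop@L0
  join L5 pred L2: L2 stop@L1
  join L5 pred L4: L4 stop@L1
  join L7 pred L3: L3 stop@L0
  join L7 pred L5: L5→L1 stop@L0
  join L7 pred L6: L6→L4→L1 stop@L0
  L0: DF=∅
  L1: DF={L1,L7}
  L2: DF={L5}
  L3: DF={L7}
  L4: DF={L1,L5,L7}
  L5: DF={L7}
  L6: DF={L1,L7}
  L7: DF=∅

φ for y: defs {L1}
  DF⁺ = {L1,L7}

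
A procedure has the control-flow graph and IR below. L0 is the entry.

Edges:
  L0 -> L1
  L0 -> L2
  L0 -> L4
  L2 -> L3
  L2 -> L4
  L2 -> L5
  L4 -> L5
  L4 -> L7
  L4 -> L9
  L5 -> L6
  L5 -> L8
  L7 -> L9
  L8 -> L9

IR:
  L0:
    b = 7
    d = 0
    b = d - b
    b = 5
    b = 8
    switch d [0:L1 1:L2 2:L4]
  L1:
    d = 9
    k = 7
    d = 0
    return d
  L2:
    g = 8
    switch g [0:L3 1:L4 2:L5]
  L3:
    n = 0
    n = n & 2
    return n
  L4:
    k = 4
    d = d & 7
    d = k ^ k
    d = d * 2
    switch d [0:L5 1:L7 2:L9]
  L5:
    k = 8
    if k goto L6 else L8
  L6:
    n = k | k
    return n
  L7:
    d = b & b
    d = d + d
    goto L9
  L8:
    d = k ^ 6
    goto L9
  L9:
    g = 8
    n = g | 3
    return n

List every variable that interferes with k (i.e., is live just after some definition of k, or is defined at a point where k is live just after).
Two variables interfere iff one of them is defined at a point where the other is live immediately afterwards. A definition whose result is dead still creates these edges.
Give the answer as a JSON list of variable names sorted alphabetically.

Block summaries:
  L0 def {b,d} use ∅
  L1 def {d,k} use ∅
  L2 def {g} use ∅
  L3 def {n} use ∅
  L4 def {d,k} use {d}
  L5 def {k} use ∅
  L6 def {n} use {k}
  L7 def {d} use {b}
  L8 def {d} use {k}
  L9 def {g,n} use ∅

Live sets:
  L0: in=∅ out={b,d}
  L1: in=∅ out=∅
  L2: in={b,d} out={b,d}
  L3: in=∅ out=∅
  L4: in={b,d} out={b}
  L5: in=∅ out={k}
  L6: in={k} out=∅
  L7: in={b} out=∅
  L8: in={k} out=∅
  L9: in=∅ out=∅

Interference:
  b — {d,g,k}
  d — {b,g,k}
  g — {b,d}
  k — {b,d}
  n — ∅

N(k) = ["b", "d"]

Answer: ["b", "d"]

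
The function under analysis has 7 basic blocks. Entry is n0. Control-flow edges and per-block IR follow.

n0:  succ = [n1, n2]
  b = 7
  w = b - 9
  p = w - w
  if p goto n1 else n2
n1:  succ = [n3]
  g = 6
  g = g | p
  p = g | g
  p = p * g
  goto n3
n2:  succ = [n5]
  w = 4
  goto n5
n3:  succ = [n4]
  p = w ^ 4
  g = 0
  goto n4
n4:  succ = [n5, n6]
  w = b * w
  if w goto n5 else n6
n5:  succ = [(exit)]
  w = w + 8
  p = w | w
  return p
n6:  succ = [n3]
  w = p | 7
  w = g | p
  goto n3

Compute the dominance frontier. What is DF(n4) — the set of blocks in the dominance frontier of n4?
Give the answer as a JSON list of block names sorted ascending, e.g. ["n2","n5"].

idom tree: n1←n0 n2←n0 n3←n1 n4←n3 n5←n0 n6←n4
Dom∩ at merges:
  n3: preds {n1,n6}: {n0,n1} ∩ {n0,n1,n3,n4,n6} = {n0,n1}; idom=n1
  n5: preds {n2,n4}: {n0,n2} ∩ {n0,n1,n3,n4} = {n0}; idom=n0

DF walk-up:
  join n3 pred n1: · stop@n1
  join n3 pred n6: n6→n4→n3 stop@n1
  join n5 pred n2: n2 stop@n0
  join n5 pred n4: n4→n3→n1 stop@n0
  n0: DF=∅
  n1: DF={n5}
  n2: DF={n5}
  n3: DF={n3,n5}
  n4: DF={n3,n5}
  n5: DF=∅
  n6: DF={n3}

DF(n4) = ["n3", "n5"]

Answer: ["n3", "n5"]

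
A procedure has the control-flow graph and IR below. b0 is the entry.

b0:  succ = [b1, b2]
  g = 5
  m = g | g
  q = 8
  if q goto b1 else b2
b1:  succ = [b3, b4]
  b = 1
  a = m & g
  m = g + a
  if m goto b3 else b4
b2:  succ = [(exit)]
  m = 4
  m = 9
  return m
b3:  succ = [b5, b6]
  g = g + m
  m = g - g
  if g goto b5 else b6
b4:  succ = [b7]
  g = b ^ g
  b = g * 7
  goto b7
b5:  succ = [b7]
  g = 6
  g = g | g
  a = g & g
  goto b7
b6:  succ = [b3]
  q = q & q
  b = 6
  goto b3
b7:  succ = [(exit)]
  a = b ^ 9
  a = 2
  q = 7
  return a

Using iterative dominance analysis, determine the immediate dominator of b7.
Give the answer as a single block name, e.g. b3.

idom tree: b1←b0 b2←b0 b3←b1 b4←b1 b5←b3 b6←b3 b7←b1
Dom at joins:
  b3: preds {b1,b6}: {b0,b1} ∩ {b0,b1,b3,b6} = {b0,b1}; idom=b1
  b7: preds {b4,b5}: {b0,b1,b4} ∩ {b0,b1,b3,b5} = {b0,b1}; idom=b1

idom(b7) = b1

Answer: b1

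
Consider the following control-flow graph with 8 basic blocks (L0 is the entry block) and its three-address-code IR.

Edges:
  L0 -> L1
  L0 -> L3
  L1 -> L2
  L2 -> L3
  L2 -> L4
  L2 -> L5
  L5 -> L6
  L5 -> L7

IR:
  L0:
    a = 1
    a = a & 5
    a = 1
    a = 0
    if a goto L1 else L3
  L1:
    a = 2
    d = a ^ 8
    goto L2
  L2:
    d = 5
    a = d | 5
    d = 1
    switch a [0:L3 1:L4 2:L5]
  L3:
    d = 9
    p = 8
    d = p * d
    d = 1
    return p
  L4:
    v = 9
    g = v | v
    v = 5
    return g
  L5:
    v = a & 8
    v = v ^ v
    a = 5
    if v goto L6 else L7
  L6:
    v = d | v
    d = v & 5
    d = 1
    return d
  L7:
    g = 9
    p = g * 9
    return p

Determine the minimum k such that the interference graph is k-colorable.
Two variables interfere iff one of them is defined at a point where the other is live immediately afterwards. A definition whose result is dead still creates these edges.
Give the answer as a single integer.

Per-block:
  L0 def {a} use ∅
  L1 def {a,d} use ∅
  L2 def {a,d} use ∅
  L3 def {d,p} use ∅
  L4 def {g,v} use ∅
  L5 def {a,v} use {a}
  L6 def {d,v} use {d,v}
  L7 def {g,p} use ∅

Backward fixpoint:
  live L0: ∅→∅
  live L1: ∅→∅
  live L2: ∅→{a,d}
  live L3: ∅→∅
  live L4: ∅→∅
  live L5: {a,d}→{d,v}
  live L6: {d,v}→∅
  live L7: ∅→∅

Conflict graph:
  a — {d,v}
  d — {a,p,v}
  g — {v}
  p — {d}
  v — {a,d,g}

Chromatic number:
  lower bound: {a,d,v} mutually conflict ⇒ χ ≥ 3
  3-colouring: r0={d,g}  r1={p,v}  r2={a}
  χ = 3

Answer: 3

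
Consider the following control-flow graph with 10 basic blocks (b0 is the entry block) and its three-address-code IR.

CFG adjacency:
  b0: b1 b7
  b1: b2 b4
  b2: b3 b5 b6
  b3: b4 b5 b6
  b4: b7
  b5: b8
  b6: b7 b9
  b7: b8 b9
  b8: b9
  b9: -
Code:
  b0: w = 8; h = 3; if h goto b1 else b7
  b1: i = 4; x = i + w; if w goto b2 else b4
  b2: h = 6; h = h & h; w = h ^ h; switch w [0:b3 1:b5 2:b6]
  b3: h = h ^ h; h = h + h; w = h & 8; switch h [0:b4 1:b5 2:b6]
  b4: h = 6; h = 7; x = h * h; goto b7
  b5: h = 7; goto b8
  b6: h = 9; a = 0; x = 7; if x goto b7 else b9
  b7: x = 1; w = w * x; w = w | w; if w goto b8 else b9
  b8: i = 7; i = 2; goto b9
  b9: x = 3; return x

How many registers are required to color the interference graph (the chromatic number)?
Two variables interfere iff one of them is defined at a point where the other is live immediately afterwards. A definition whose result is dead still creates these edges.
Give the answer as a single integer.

Block summaries:
  b0: {h,w} / ∅
  b1: {i,x} / {w}
  b2: {h,w} / ∅
  b3: {h,w} / {h}
  b4: {h,x} / ∅
  b5: {h} / ∅
  b6: {a,h,x} / ∅
  b7: {w,x} / {w}
  b8: {i} / ∅
  b9: {x} / ∅

Live sets:
  live b0: ∅→{w}
  live b1: {w}→{w}
  live b2: ∅→{h,w}
  live b3: {h}→{w}
  live b4: {w}→{w}
  live b5: ∅→∅
  live b6: {w}→{w}
  live b7: {w}→∅
  live b8: ∅→∅
  live b9: ∅→∅

Conflict graph:
  a↔{w}
  h↔{w}
  i↔{w}
  w↔{a,h,i,x}
  x↔{w}

Registers:
  clique {a,w} ⇒ need ≥ 2
  assign a→r1 h→r1 i→r1 w→r0 x→r1 — no edge inside a register ⇒ χ ≤ 2
  χ = 2

Answer: 2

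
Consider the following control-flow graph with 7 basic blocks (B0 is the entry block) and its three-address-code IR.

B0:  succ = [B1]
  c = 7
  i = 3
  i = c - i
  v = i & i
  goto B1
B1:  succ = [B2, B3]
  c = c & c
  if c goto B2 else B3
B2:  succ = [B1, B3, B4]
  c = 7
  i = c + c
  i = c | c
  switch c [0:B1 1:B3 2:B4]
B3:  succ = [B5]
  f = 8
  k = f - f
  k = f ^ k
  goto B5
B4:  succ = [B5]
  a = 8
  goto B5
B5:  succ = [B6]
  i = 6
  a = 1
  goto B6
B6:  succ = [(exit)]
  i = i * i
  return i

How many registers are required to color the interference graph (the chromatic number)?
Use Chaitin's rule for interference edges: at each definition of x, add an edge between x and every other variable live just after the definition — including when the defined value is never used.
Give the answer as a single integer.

Per-block:
  B0 def {c,i,v} use ∅
  B1 def {c} use {c}
  B2 def {c,i} use ∅
  B3 def {f,k} use ∅
  B4 def {a} use ∅
  B5 def {a,i} use ∅
  B6 def {i} use {i}

Liveness:
  B0 li=∅ lo={c}
  B1 li={c} lo=∅
  B2 li=∅ lo={c}
  B3 li=∅ lo=∅
  B4 li=∅ lo=∅
  B5 li=∅ lo={i}
  B6 li={i} lo=∅

Interference:
  a↔{i}
  c↔{i,v}
  f↔{k}
  i↔{a,c}
  k↔{f}
  v↔{c}

Chromatic number:
  clique {a,i} ⇒ need ≥ 2
  assign a→c0 c→c0 f→c0 i→c1 k→c1 v→c1 — no edge inside a register ⇒ χ ≤ 2
  χ = 2

Answer: 2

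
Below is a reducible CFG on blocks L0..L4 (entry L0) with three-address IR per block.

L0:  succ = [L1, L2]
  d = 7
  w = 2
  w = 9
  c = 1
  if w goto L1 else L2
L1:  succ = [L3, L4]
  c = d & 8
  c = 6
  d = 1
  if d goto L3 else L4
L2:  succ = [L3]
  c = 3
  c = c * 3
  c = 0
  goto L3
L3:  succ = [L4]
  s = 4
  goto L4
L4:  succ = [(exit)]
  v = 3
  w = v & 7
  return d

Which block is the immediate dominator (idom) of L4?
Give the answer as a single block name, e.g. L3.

Answer: L0

Derivation:
idom tree: L1←L0 L2←L0 L3←L0 L4←L0
Dom∩ at merges:
  L3: preds {L1,L2}: {L0,L1} ∩ {L0,L2} = {L0}; idom=L0
  L4: preds {L1,L3}: {L0,L1} ∩ {L0,L3} = {L0}; idom=L0

idom(L4) = L0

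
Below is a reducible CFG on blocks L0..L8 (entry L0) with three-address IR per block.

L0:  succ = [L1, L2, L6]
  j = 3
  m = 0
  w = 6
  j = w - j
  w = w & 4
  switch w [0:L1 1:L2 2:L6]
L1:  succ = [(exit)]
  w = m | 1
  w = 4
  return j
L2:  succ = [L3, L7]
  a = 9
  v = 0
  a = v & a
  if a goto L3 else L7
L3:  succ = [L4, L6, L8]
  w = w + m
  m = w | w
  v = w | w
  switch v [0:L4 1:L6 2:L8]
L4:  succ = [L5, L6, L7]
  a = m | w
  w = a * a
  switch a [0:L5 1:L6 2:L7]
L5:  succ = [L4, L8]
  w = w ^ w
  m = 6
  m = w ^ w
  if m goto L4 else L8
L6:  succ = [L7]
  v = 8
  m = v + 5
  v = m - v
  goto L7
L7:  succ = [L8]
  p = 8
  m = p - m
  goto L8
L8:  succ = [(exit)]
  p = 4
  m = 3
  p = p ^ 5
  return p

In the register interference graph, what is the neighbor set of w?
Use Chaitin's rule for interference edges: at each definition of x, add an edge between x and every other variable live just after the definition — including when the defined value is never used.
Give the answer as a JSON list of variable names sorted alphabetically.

def/use:
  L0: def={j,m,w} ue=∅
  L1: def={w} ue={j,m}
  L2: def={a,v} ue=∅
  L3: def={m,v,w} ue={m,w}
  L4: def={a,w} ue={m,w}
  L5: def={m,w} ue={w}
  L6: def={m,v} ue=∅
  L7: def={m,p} ue={m}
  L8: def={m,p} ue=∅

Liveness:
  L0 li=∅ lo={j,m,w}
  L1 li={j,m} lo=∅
  L2 li={m,w} lo={m,w}
  L3 li={m,w} lo={m,w}
  L4 li={m,w} lo={m,w}
  L5 li={w} lo={m,w}
  L6 li=∅ lo={m}
  L7 li={m} lo=∅
  L8 li=∅ lo=∅

Conflict graph:
  a↔{m,v,w}
  j↔{m,w}
  m↔{a,j,p,v,w}
  p↔{m}
  v↔{a,m,w}
  w↔{a,j,m,v}

N(w) = ["a", "j", "m", "v"]

Answer: ["a", "j", "m", "v"]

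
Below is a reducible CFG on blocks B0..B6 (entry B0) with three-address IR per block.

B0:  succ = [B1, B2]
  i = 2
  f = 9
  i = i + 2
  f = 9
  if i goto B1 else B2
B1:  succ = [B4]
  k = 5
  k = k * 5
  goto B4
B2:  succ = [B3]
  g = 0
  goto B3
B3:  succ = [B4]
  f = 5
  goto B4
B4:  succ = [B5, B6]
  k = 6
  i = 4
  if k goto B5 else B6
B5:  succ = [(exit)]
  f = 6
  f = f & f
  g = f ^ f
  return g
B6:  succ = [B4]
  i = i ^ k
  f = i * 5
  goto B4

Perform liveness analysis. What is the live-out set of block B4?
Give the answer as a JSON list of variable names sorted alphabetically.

Answer: ["i", "k"]

Analysis:
def/use:
  B0: def={f,i} ue=∅
  B1: def={k} ue=∅
  B2: def={g} ue=∅
  B3: def={f} ue=∅
  B4: def={i,k} ue=∅
  B5: def={f,g} ue=∅
  B6: def={f,i} ue={i,k}

Backward fixpoint:
  live B0: ∅→∅
  live B1: ∅→∅
  live B2: ∅→∅
  live B3: ∅→∅
  live B4: ∅→{i,k}
  live B5: ∅→∅
  live B6: {i,k}→∅

live-out(B4) = ["i", "k"]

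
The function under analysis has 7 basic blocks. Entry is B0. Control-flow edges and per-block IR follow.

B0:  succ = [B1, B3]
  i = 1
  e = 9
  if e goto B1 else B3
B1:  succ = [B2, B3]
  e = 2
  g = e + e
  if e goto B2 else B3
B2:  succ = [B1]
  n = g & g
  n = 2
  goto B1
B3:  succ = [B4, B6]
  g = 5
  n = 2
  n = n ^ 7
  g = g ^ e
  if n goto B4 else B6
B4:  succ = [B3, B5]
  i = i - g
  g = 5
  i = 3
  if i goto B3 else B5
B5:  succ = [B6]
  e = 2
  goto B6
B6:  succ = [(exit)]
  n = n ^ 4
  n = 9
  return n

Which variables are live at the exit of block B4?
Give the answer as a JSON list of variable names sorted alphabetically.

Per-block:
  B0: def={e,i} ue=∅
  B1: def={e,g} ue=∅
  B2: def={n} ue={g}
  B3: def={g,n} ue={e}
  B4: def={g,i} ue={g,i}
  B5: def={e} ue=∅
  B6: def={n} ue={n}

Live sets:
  B0: in=∅ out={e,i}
  B1: in={i} out={e,g,i}
  B2: in={g,i} out={i}
  B3: in={e,i} out={e,g,i,n}
  B4: in={e,g,i,n} out={e,i,n}
  B5: in={n} out={n}
  B6: in={n} out=∅

live-out(B4) = ["e", "i", "n"]

Answer: ["e", "i", "n"]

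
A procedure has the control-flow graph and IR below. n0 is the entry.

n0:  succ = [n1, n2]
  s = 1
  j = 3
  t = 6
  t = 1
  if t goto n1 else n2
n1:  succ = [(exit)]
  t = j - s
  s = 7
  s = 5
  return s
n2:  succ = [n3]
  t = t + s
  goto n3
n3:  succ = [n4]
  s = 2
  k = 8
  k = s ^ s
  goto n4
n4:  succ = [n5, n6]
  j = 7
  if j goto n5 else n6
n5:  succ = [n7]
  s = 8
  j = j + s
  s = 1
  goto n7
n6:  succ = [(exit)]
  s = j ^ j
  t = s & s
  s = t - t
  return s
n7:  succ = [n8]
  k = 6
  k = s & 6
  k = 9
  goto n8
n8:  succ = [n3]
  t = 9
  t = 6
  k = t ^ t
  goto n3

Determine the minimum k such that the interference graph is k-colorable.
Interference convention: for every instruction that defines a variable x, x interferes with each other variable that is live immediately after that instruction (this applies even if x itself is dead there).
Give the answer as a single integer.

Answer: 3

Derivation:
Block summaries:
  n0 def {j,s,t} use ∅
  n1 def {s,t} use {j,s}
  n2 def {t} use {s,t}
  n3 def {k,s} use ∅
  n4 def {j} use ∅
  n5 def {j,s} use {j}
  n6 def {s,t} use {j}
  n7 def {k} use {s}
  n8 def {k,t} use ∅

Live sets:
  n0 li=∅ lo={j,s,t}
  n1 li={j,s} lo=∅
  n2 li={s,t} lo=∅
  n3 li=∅ lo=∅
  n4 li=∅ lo={j}
  n5 li={j} lo={s}
  n6 li={j} lo=∅
  n7 li={s} lo=∅
  n8 li=∅ lo=∅

Conflict graph:
  j: {s,t}
  k: {s}
  s: {j,k,t}
  t: {j,s}

Registers:
  {j,s,t} pairwise interfere (3-clique) ⇒ χ ≥ 3
  3-colouring: c0={s}  c1={j,k}  c2={t}
  χ = 3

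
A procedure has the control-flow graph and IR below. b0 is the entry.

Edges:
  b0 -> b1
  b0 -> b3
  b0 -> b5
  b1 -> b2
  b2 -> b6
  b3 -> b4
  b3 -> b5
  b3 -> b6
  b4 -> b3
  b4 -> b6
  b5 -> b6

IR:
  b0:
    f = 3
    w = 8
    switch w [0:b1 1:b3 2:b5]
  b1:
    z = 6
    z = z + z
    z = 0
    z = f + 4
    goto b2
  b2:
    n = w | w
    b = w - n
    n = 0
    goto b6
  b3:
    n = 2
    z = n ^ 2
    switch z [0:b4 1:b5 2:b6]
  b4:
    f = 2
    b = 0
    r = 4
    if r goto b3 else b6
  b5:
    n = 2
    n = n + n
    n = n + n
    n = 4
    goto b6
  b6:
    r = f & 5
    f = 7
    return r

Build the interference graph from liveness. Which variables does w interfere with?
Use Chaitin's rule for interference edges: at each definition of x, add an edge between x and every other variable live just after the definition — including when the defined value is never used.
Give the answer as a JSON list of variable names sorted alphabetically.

Answer: ["f", "n", "z"]

Working:
Block summaries:
  b0: def={f,w} ue=∅
  b1: def={z} ue={f}
  b2: def={b,n} ue={w}
  b3: def={n,z} ue=∅
  b4: def={b,f,r} ue=∅
  b5: def={n} ue=∅
  b6: def={f,r} ue={f}

Live sets:
  b0 li=∅ lo={f,w}
  b1 li={f,w} lo={f,w}
  b2 li={f,w} lo={f}
  b3 li={f} lo={f}
  b4 li=∅ lo={f}
  b5 li={f} lo={f}
  b6 li={f} lo=∅

Interfere edges:
  b↔{f}
  f↔{b,n,r,w,z}
  n↔{f,w}
  r↔{f}
  w↔{f,n,z}
  z↔{f,w}

N(w) = ["f", "n", "z"]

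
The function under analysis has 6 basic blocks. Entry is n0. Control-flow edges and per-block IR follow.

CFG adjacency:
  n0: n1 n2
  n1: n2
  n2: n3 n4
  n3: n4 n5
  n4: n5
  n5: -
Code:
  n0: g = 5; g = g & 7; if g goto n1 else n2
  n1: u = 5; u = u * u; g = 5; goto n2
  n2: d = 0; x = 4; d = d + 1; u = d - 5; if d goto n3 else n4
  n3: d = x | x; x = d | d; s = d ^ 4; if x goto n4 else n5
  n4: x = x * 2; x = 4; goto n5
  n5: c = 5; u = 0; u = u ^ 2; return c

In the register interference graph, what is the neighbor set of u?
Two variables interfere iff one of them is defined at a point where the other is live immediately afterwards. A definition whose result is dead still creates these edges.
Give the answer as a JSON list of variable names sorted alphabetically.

Per-block:
  n0: {g} / ∅
  n1: {g,u} / ∅
  n2: {d,u,x} / ∅
  n3: {d,s,x} / {x}
  n4: {x} / {x}
  n5: {c,u} / ∅

Backward fixpoint:
  n0: in=∅ out=∅
  n1: in=∅ out=∅
  n2: in=∅ out={x}
  n3: in={x} out={x}
  n4: in={x} out=∅
  n5: in=∅ out=∅

Interfere edges:
  c: {u}
  d: {u,x}
  g: ∅
  s: {x}
  u: {c,d,x}
  x: {d,s,u}

N(u) = ["c", "d", "x"]

Answer: ["c", "d", "x"]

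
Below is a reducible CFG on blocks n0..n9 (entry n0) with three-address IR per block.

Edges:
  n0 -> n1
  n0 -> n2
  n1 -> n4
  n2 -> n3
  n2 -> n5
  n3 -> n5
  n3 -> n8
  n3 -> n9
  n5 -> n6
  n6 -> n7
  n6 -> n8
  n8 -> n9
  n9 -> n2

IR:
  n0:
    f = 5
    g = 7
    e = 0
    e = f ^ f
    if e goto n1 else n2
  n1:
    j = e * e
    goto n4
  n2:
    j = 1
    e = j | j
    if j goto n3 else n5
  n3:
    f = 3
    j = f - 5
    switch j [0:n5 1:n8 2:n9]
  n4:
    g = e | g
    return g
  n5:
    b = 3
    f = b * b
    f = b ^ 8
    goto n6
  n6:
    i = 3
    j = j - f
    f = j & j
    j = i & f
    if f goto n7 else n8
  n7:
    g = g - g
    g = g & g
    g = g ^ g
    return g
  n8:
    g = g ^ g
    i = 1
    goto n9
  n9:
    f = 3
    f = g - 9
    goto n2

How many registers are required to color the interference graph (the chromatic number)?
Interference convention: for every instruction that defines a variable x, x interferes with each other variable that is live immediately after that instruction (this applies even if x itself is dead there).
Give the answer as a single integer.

Answer: 4

Derivation:
Block summaries:
  n0 def {e,f,g} use ∅
  n1 def {j} use {e}
  n2 def {e,j} use ∅
  n3 def {f,j} use ∅
  n4 def {g} use {e,g}
  n5 def {b,f} use ∅
  n6 def {f,i,j} use {f,j}
  n7 def {g} use {g}
  n8 def {g,i} use {g}
  n9 def {f} use {g}

Liveness:
  n0 li=∅ lo={e,g}
  n1 li={e,g} lo={e,g}
  n2 li={g} lo={g,j}
  n3 li={g} lo={g,j}
  n4 li={e,g} lo=∅
  n5 li={g,j} lo={f,g,j}
  n6 li={f,g,j} lo={g}
  n7 li={g} lo=∅
  n8 li={g} lo={g}
  n9 li={g} lo={g}

Conflict graph:
  b↔{f,g,j}
  e↔{f,g,j}
  f↔{b,e,g,i,j}
  g↔{b,e,f,i,j}
  i↔{f,g,j}
  j↔{b,e,f,g,i}

Colouring:
  {b,f,g,j} pairwise interfere (4-clique) ⇒ χ ≥ 4
  4-colouring: c0={f}  c1={g}  c2={j}  c3={b,e,i}
  χ = 4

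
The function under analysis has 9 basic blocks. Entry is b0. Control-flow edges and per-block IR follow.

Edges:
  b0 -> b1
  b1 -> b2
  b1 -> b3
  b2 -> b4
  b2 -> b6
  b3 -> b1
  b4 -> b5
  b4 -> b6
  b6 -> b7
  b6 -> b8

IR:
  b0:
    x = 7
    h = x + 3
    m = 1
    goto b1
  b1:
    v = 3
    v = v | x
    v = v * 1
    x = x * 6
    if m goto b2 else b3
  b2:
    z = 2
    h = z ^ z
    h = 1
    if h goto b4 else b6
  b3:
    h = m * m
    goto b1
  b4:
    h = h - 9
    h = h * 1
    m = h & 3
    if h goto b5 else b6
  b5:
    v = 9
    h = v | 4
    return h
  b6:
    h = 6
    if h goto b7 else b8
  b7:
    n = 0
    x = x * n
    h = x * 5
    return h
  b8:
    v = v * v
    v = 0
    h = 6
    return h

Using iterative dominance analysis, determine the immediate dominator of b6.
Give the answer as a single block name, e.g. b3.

Answer: b2

Derivation:
idom tree: b1←b0 b2←b1 b3←b1 b4←b2 b5←b4 b6←b2 b7←b6 b8←b6
Dom∩ at merges:
  b1: preds {b0,b3}: {b0} ∩ {b0,b1,b3} = {b0}; idom=b0
  b6: preds {b2,b4}: {b0,b1,b2} ∩ {b0,b1,b2,b4} = {b0,b1,b2}; idom=b2

idom(b6) = b2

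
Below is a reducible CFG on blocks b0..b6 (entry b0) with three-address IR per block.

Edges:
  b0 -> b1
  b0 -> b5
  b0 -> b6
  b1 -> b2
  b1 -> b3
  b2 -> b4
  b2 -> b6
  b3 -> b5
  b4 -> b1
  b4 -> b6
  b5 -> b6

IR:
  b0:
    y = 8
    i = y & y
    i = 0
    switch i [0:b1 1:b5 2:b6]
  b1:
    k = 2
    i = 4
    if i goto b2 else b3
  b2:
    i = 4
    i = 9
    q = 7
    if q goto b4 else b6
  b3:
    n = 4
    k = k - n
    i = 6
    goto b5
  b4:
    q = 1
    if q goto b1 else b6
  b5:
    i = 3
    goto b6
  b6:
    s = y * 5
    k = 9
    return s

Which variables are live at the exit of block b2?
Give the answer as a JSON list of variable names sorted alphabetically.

Answer: ["y"]

Working:
Block summaries:
  b0 def {i,y} use ∅
  b1 def {i,k} use ∅
  b2 def {i,q} use ∅
  b3 def {i,k,n} use {k}
  b4 def {q} use ∅
  b5 def {i} use ∅
  b6 def {k,s} use {y}

Liveness:
  live b0: ∅→{y}
  live b1: {y}→{k,y}
  live b2: {y}→{y}
  live b3: {k,y}→{y}
  live b4: {y}→{y}
  live b5: {y}→{y}
  live b6: {y}→∅

live-out(b2) = ["y"]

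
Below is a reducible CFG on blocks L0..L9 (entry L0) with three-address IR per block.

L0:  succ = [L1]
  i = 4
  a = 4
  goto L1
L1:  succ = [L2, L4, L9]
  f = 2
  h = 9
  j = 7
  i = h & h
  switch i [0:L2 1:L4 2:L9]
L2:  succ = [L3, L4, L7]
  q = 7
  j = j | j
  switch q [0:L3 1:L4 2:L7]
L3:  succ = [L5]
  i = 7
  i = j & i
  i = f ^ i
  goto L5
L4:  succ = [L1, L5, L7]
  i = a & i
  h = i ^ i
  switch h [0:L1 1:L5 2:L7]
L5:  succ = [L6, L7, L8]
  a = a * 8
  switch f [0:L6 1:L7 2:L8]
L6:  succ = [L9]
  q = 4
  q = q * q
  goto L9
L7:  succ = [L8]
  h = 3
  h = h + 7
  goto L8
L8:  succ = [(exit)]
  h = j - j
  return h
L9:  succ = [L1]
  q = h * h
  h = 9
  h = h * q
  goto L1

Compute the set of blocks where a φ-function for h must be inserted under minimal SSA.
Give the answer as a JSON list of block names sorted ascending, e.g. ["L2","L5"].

Answer: ["L1", "L5", "L7", "L8", "L9"]

Working:
idom tree: L1←L0 L2←L1 L3←L2 L4←L1 L5←L1 L6←L5 L7←L1 L8←L1 L9←L1
Dom at joins:
  L1: preds {L0,L4,L9}: {L0} ∩ {L0,L1,L4} ∩ {L0,L1,L9} = {L0}; idom=L0
  L4: preds {L1,L2}: {L0,L1} ∩ {L0,L1,L2} = {L0,L1}; idom=L1
  L5: preds {L3,L4}: {L0,L1,L2,L3} ∩ {L0,L1,L4} = {L0,L1}; idom=L1
  L7: preds {L2,L4,L5}: {L0,L1,L2} ∩ {L0,L1,L4} ∩ {L0,L1,L5} = {L0,L1}; idom=L1
  L8: preds {L5,L7}: {L0,L1,L5} ∩ {L0,L1,L7} = {L0,L1}; idom=L1
  L9: preds {L1,L6}: {L0,L1} ∩ {L0,L1,L5,L6} = {L0,L1}; idom=L1

DF derivation:
  L1←L0: walk · to L0
  L1←L4: walk L4→L1 to L0
  L1←L9: walk L9→L1 to L0
  L4←L1: walk · to L1
  L4←L2: walk L2 to L1
  L5←L3: walk L3→L2 to L1
  L5←L4: walk L4 to L1
  L7←L2: walk L2 to L1
  L7←L4: walk L4 to L1
  L7←L5: walk L5 to L1
  L8←L5: walk L5 to L1
  L8←L7: walk L7 to L1
  L9←L1: walk · to L1
  L9←L6: walk L6→L5 to L1
  L0 → ∅
  L1 → {L1}
  L2 → {L4,L5,L7}
  L3 → {L5}
  L4 → {L1,L5,L7}
  L5 → {L7,L8,L9}
  L6 → {L9}
  L7 → {L8}
  L8 → ∅
  L9 → {L1}

φ for h: defs {L1,L4,L7,L8,L9}
  DF⁺ = {L1,L5,L7,L8,L9}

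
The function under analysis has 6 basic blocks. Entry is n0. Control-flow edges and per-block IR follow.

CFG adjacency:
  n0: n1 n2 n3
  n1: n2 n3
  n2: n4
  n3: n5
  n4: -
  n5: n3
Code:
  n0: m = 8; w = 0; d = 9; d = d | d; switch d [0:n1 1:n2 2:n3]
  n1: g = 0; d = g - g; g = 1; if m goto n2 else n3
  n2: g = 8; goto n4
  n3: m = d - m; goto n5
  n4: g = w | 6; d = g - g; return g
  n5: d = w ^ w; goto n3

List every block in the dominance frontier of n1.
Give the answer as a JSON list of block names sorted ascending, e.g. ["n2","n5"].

Answer: ["n2", "n3"]

Analysis:
idom tree: n1←n0 n2←n0 n3←n0 n4←n2 n5←n3
Dom∩ at merges:
  n2: preds {n0,n1}: {n0} ∩ {n0,n1} = {n0}; idom=n0
  n3: preds {n0,n1,n5}: {n0} ∩ {n0,n1} ∩ {n0,n3,n5} = {n0}; idom=n0

Frontier:
  n2←n0: walk · to n0
  n2←n1: walk n1 to n0
  n3←n0: walk · to n0
  n3←n1: walk n1 to n0
  n3←n5: walk n5→n3 to n0
  n0: DF=∅
  n1: DF={n2,n3}
  n2: DF=∅
  n3: DF={n3}
  n4: DF=∅
  n5: DF={n3}

DF(n1) = ["n2", "n3"]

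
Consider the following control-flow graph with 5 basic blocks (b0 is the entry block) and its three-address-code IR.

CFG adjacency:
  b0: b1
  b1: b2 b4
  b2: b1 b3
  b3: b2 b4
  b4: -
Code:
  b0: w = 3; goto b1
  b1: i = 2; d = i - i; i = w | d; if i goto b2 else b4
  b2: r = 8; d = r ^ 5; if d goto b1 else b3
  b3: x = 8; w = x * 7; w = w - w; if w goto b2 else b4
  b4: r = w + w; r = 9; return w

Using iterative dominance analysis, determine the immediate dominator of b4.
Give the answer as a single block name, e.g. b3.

Answer: b1

Derivation:
idom tree: b1←b0 b2←b1 b3←b2 b4←b1
Dom at joins:
  b1: preds {b0,b2}: {b0} ∩ {b0,b1,b2} = {b0}; idom=b0
  b2: preds {b1,b3}: {b0,b1} ∩ {b0,b1,b2,b3} = {b0,b1}; idom=b1
  b4: preds {b1,b3}: {b0,b1} ∩ {b0,b1,b2,b3} = {b0,b1}; idom=b1

idom(b4) = b1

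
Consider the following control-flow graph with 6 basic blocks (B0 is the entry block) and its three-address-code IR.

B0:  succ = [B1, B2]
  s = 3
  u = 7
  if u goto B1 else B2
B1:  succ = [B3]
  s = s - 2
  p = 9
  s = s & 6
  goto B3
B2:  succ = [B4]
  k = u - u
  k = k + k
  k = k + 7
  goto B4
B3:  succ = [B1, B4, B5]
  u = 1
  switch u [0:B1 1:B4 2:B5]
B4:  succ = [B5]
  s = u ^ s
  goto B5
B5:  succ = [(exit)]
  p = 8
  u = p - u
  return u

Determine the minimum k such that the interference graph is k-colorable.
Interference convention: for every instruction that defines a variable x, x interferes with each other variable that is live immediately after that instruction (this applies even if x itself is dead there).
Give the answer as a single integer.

Answer: 3

Derivation:
Per-block:
  B0 def {s,u} use ∅
  B1 def {p,s} use {s}
  B2 def {k} use {u}
  B3 def {u} use ∅
  B4 def {s} use {s,u}
  B5 def {p,u} use {u}

Liveness:
  B0: in=∅ out={s,u}
  B1: in={s} out={s}
  B2: in={s,u} out={s,u}
  B3: in={s} out={s,u}
  B4: in={s,u} out={u}
  B5: in={u} out=∅

Interfere edges:
  k: {s,u}
  p: {s,u}
  s: {k,p,u}
  u: {k,p,s}

Colouring:
  lower bound: {k,s,u} mutually conflict ⇒ χ ≥ 3
  3-colouring: R0={s}  R1={u}  R2={k,p}
  χ = 3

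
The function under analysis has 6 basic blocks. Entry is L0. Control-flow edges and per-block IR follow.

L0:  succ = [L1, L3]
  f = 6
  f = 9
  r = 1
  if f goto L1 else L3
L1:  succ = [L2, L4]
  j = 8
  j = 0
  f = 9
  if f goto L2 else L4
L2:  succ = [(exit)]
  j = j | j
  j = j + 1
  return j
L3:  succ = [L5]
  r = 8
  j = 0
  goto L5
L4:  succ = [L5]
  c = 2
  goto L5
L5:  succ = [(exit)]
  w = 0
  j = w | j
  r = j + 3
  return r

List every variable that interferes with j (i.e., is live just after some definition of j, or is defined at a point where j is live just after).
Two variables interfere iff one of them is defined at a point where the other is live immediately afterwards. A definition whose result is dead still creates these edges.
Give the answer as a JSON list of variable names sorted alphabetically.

Block summaries:
  L0: def={f,r} ue=∅
  L1: def={f,j} ue=∅
  L2: def={j} ue={j}
  L3: def={j,r} ue=∅
  L4: def={c} ue=∅
  L5: def={j,r,w} ue={j}

Live sets:
  live L0: ∅→∅
  live L1: ∅→{j}
  live L2: {j}→∅
  live L3: ∅→{j}
  live L4: {j}→{j}
  live L5: {j}→∅

Conflict graph:
  c — {j}
  f — {j,r}
  j — {c,f,w}
  r — {f}
  w — {j}

N(j) = ["c", "f", "w"]

Answer: ["c", "f", "w"]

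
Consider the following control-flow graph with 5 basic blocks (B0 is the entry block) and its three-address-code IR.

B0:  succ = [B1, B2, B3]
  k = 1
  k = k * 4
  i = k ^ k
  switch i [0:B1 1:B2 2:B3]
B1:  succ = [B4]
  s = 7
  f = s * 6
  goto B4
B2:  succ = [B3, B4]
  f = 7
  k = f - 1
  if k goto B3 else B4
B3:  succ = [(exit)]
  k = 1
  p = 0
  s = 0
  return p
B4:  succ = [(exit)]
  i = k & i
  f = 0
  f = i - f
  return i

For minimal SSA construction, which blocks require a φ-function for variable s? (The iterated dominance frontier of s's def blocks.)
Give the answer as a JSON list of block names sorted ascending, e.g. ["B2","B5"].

Answer: ["B4"]

Derivation:
idom tree: B1←B0 B2←B0 B3←B0 B4←B0
Dom at joins:
  B3: preds {B0,B2}: {B0} ∩ {B0,B2} = {B0}; idom=B0
  B4: preds {B1,B2}: {B0,B1} ∩ {B0,B2} = {B0}; idom=B0

Frontier:
  join B3 pred B0: · stop@B0
  join B3 pred B2: B2 stop@B0
  join B4 pred B1: B1 stop@B0
  join B4 pred B2: B2 stop@B0
  B0: DF=∅
  B1: DF={B4}
  B2: DF={B3,B4}
  B3: DF=∅
  B4: DF=∅

φ for s: defs {B1,B3}
  DF⁺ = {B4}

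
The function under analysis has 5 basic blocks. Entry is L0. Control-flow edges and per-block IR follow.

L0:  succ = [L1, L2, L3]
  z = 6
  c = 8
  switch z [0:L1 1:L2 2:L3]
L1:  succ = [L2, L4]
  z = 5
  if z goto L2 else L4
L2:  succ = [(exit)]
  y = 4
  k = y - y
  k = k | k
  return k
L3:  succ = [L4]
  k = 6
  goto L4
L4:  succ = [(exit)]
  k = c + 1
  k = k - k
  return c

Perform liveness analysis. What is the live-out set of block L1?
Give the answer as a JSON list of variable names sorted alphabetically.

def/use:
  L0: def={c,z} ue=∅
  L1: def={z} ue=∅
  L2: def={k,y} ue=∅
  L3: def={k} ue=∅
  L4: def={k} ue={c}

Live sets:
  L0 li=∅ lo={c}
  L1 li={c} lo={c}
  L2 li=∅ lo=∅
  L3 li={c} lo={c}
  L4 li={c} lo=∅

live-out(L1) = ["c"]

Answer: ["c"]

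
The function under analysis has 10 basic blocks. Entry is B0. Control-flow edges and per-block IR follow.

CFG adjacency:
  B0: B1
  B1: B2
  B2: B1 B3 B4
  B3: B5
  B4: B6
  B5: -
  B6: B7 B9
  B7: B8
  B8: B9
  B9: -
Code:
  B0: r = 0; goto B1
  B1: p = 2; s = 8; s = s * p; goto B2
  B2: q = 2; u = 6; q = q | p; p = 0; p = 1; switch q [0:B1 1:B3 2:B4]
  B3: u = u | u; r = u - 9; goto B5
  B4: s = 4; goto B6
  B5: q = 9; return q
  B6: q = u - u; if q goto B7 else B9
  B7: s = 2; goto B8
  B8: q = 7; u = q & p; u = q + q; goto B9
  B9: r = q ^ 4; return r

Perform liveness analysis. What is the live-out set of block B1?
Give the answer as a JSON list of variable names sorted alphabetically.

Per-block:
  B0 def {r} use ∅
  B1 def {p,s} use ∅
  B2 def {p,q,u} use {p}
  B3 def {r,u} use {u}
  B4 def {s} use ∅
  B5 def {q} use ∅
  B6 def {q} use {u}
  B7 def {s} use ∅
  B8 def {q,u} use {p}
  B9 def {r} use {q}

Backward fixpoint:
  B0 li=∅ lo=∅
  B1 li=∅ lo={p}
  B2 li={p} lo={p,u}
  B3 li={u} lo=∅
  B4 li={p,u} lo={p,u}
  B5 li=∅ lo=∅
  B6 li={p,u} lo={p,q}
  B7 li={p} lo={p}
  B8 li={p} lo={q}
  B9 li={q} lo=∅

live-out(B1) = ["p"]

Answer: ["p"]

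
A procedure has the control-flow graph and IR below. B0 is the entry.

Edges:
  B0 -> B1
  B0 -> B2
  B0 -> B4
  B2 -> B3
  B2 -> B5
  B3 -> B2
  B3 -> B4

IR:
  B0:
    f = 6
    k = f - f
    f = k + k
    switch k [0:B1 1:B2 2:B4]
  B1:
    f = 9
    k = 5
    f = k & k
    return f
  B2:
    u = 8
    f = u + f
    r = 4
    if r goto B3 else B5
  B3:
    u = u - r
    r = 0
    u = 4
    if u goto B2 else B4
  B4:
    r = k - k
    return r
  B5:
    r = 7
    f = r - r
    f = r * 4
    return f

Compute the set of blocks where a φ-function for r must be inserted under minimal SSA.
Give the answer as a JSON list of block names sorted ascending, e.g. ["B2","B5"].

Answer: ["B2", "B4"]

Analysis:
idom tree: B1←B0 B2←B0 B3←B2 B4←B0 B5←B2
Join-block Dom:
  B2: preds {B0,B3}: {B0} ∩ {B0,B2,B3} = {B0}; idom=B0
  B4: preds {B0,B3}: {B0} ∩ {B0,B2,B3} = {B0}; idom=B0

Frontier:
  B2←B0: walk · to B0
  B2←B3: walk B3→B2 to B0
  B4←B0: walk · to B0
  B4←B3: walk B3→B2 to B0
  DF(B0)=∅
  DF(B1)=∅
  DF(B2)={B2,B4}
  DF(B3)={B2,B4}
  DF(B4)=∅
  DF(B5)=∅

φ for r: defs {B2,B3,B4,B5}
  DF⁺ = {B2,B4}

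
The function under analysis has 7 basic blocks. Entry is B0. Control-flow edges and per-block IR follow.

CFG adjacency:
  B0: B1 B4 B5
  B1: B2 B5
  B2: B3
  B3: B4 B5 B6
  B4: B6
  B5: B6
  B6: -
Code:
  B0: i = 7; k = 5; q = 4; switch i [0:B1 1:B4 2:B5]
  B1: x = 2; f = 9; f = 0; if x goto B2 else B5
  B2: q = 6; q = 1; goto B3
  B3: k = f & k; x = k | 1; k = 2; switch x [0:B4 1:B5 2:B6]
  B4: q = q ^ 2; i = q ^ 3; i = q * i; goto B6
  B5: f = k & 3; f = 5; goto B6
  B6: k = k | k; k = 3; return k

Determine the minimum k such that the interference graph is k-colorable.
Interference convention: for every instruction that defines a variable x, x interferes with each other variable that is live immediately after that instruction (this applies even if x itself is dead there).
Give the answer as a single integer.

Per-block:
  B0: {i,k,q} / ∅
  B1: {f,x} / ∅
  B2: {q} / ∅
  B3: {k,x} / {f,k}
  B4: {i,q} / {q}
  B5: {f} / {k}
  B6: {k} / {k}

Liveness:
  B0 li=∅ lo={k,q}
  B1 li={k} lo={f,k}
  B2 li={f,k} lo={f,k,q}
  B3 li={f,k,q} lo={k,q}
  B4 li={k,q} lo={k}
  B5 li={k} lo={k}
  B6 li={k} lo=∅

Conflict graph:
  f — {k,q,x}
  i — {k,q}
  k — {f,i,q,x}
  q — {f,i,k,x}
  x — {f,k,q}

Colouring:
  lower bound: {f,k,q,x} mutually conflict ⇒ χ ≥ 4
  assign f→c2 i→c2 k→c0 q→c1 x→c3 — no edge inside a register ⇒ χ ≤ 4
  χ = 4

Answer: 4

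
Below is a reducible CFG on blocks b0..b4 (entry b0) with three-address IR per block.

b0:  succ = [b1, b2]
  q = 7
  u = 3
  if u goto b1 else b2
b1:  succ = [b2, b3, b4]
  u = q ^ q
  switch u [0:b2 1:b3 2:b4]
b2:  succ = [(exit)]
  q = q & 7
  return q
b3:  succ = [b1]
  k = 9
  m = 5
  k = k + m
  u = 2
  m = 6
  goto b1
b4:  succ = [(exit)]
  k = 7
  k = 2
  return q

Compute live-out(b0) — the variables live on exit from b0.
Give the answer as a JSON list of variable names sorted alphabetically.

Answer: ["q"]

Derivation:
def/use:
  b0: def={q,u} ue=∅
  b1: def={u} ue={q}
  b2: def={q} ue={q}
  b3: def={k,m,u} ue=∅
  b4: def={k} ue={q}

Liveness:
  live b0: ∅→{q}
  live b1: {q}→{q}
  live b2: {q}→∅
  live b3: {q}→{q}
  live b4: {q}→∅

live-out(b0) = ["q"]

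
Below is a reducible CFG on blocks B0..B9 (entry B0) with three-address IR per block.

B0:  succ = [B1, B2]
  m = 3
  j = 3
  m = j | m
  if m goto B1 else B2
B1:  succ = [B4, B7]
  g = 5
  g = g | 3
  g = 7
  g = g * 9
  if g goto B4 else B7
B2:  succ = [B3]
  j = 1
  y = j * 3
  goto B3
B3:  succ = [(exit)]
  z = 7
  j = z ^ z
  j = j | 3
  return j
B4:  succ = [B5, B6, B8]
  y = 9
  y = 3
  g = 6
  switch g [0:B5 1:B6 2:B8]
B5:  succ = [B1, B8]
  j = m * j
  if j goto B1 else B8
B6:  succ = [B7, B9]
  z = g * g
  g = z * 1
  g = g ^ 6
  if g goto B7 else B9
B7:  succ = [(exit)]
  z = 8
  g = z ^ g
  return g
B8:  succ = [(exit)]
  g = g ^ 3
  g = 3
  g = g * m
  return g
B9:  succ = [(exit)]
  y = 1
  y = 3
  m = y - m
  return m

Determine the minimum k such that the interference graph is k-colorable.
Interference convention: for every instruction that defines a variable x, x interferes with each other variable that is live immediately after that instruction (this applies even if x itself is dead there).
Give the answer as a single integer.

Per-block:
  B0 def {j,m} use ∅
  B1 def {g} use ∅
  B2 def {j,y} use ∅
  B3 def {j,z} use ∅
  B4 def {g,y} use ∅
  B5 def {j} use {j,m}
  B6 def {g,z} use {g}
  B7 def {g,z} use {g}
  B8 def {g} use {g,m}
  B9 def {m,y} use {m}

Live sets:
  live B0: ∅→{j,m}
  live B1: {j,m}→{g,j,m}
  live B2: ∅→∅
  live B3: ∅→∅
  live B4: {j,m}→{g,j,m}
  live B5: {g,j,m}→{g,j,m}
  live B6: {g,m}→{g,m}
  live B7: {g}→∅
  live B8: {g,m}→∅
  live B9: {m}→∅

Interfere edges:
  g↔{j,m,z}
  j↔{g,m,y}
  m↔{g,j,y,z}
  y↔{j,m}
  z↔{g,m}

Colouring:
  lower bound: {g,j,m} mutually conflict ⇒ χ ≥ 3
  assign g→R1 j→R2 m→R0 y→R1 z→R2 — no edge inside a register ⇒ χ ≤ 3
  χ = 3

Answer: 3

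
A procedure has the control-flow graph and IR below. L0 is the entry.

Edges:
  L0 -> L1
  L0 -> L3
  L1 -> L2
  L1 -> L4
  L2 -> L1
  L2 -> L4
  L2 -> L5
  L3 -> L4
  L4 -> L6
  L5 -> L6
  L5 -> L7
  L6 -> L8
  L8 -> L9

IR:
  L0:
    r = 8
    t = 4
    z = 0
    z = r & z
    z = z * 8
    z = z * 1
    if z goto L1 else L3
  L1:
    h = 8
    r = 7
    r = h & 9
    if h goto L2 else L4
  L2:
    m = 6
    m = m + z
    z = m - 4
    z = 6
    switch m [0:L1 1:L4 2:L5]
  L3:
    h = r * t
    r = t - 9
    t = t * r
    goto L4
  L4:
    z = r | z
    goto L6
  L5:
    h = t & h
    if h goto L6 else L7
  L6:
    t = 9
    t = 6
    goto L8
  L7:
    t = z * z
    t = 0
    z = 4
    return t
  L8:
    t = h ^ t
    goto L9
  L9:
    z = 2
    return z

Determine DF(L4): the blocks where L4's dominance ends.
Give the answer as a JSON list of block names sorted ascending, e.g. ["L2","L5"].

Answer: ["L6"]

Derivation:
idom tree: L1←L0 L2←L1 L3←L0 L4←L0 L5←L2 L6←L0 L7←L5 L8←L6 L9←L8
Join-block Dom:
  L1: preds {L0,L2}: {L0} ∩ {L0,L1,L2} = {L0}; idom=L0
  L4: preds {L1,L2,L3}: {L0,L1} ∩ {L0,L1,L2} ∩ {L0,L3} = {L0}; idom=L0
  L6: preds {L4,L5}: {L0,L4} ∩ {L0,L1,L2,L5} = {L0}; idom=L0

Frontier:
  join L1 pred L0: · stop@L0
  join L1 pred L2: L2→L1 stop@L0
  join L4 pred L1: L1 stop@L0
  join L4 pred L2: L2→L1 stop@L0
  join L4 pred L3: L3 stop@L0
  join L6 pred L4: L4 stop@L0
  join L6 pred L5: L5→L2→L1 stop@L0
  L0 → ∅
  L1 → {L1,L4,L6}
  L2 → {L1,L4,L6}
  L3 → {L4}
  L4 → {L6}
  L5 → {L6}
  L6 → ∅
  L7 → ∅
  L8 → ∅
  L9 → ∅

DF(L4) = ["L6"]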